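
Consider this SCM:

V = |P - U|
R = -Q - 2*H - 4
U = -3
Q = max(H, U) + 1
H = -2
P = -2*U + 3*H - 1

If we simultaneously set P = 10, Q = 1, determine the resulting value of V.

13

The joint intervention fixes P = 10, Q = 1, removing each variable's own equation.
V = |P - U|  [with P=10, U=-3]  = 13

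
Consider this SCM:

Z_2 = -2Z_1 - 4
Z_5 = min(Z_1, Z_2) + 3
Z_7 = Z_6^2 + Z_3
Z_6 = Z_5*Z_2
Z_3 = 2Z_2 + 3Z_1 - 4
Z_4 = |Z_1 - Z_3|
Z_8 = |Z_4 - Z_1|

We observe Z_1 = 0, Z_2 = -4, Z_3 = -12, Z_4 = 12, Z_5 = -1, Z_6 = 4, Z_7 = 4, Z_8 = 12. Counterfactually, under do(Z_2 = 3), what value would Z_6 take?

9

Under do(Z_2=3), the mechanism Z_2 = -2Z_1 - 4 is discarded; Z_2 is fixed at 3.
Z_5 = min(Z_1, Z_2) + 3  [with Z_1=0, Z_2=3]  = 3
Z_6 = Z_5*Z_2  [with Z_5=3, Z_2=3]  = 9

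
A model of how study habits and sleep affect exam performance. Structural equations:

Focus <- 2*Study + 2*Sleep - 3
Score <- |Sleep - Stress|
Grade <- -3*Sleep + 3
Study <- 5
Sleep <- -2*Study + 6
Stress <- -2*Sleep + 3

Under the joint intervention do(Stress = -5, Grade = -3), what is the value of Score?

1

The joint intervention fixes Stress = -5, Grade = -3, removing each variable's own equation.
Sleep = -2*Study + 6  [with Study=5]  = -4
Score = |Sleep - Stress|  [with Sleep=-4, Stress=-5]  = 1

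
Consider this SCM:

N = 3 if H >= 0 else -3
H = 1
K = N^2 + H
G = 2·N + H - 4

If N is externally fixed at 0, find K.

1

The intervention breaks the incoming arrows to N: N = 3 if H >= 0 else -3 no longer applies, and N = 0.
K = N^2 + H  [with N=0, H=1]  = 1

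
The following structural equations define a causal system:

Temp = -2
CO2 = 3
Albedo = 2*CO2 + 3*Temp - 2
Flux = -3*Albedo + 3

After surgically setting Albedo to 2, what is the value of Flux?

The intervention breaks the incoming arrows to Albedo: Albedo = 2*CO2 + 3*Temp - 2 no longer applies, and Albedo = 2.
Flux = -3*Albedo + 3  [with Albedo=2]  = -3

-3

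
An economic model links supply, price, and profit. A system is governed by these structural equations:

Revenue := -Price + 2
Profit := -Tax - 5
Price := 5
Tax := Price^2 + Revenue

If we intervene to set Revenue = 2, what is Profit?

-32

Under do(Revenue=2), the mechanism Revenue := -Price + 2 is discarded; Revenue is fixed at 2.
Tax = Price^2 + Revenue  [with Price=5, Revenue=2]  = 27
Profit = -Tax - 5  [with Tax=27]  = -32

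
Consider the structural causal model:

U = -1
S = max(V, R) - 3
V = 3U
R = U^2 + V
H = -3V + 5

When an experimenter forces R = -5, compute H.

14

do(R=-5) replaces the equation R = U^2 + V with the constant R = -5.
H is not downstream of the intervention, so its value is determined by the original equations.
V = 3U  [with U=-1]  = -3
H = -3V + 5  [with V=-3]  = 14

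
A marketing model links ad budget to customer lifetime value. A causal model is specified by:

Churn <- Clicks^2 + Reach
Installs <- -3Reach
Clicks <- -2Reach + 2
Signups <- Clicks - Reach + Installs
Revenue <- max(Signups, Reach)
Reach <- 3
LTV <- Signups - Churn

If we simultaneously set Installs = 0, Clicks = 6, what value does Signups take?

The joint intervention fixes Installs = 0, Clicks = 6, removing each variable's own equation.
Signups = Clicks - Reach + Installs  [with Clicks=6, Reach=3, Installs=0]  = 3

3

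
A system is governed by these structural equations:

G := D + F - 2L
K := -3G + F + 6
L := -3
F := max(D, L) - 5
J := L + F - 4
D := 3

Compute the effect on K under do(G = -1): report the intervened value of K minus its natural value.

Intervening sets G = -1 and removes its equation (G := D + F - 2L).
F = max(D, L) - 5  [with D=3, L=-3]  = -2
K = -3G + F + 6  [with G=-1, F=-2]  = 7
Without intervention: F = max(D, L) - 5  [with D=3, L=-3]  = -2; G = D + F - 2L  [with D=3, F=-2, L=-3]  = 7; K = -3G + F + 6  [with G=7, F=-2]  = -17.
Change = 7 − (-17) = 24.

24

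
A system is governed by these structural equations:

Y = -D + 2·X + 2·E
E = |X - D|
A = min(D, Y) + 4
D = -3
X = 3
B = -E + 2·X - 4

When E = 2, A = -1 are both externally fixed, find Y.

13

The joint intervention fixes E = 2, A = -1, removing each variable's own equation.
Y = -D + 2·X + 2·E  [with D=-3, X=3, E=2]  = 13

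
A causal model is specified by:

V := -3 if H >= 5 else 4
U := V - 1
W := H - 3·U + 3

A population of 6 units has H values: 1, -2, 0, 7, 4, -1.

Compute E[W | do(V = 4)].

-4.5

Under do(V=4), V's equation is replaced by V=4 for every unit. Per-unit W: -5, -8, -6, 1, -2, -7. Mean = -4.5.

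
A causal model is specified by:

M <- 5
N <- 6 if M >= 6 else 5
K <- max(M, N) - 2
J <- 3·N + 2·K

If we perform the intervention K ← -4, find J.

7

The intervention breaks the incoming arrows to K: K <- max(M, N) - 2 no longer applies, and K = -4.
N = 6 if M >= 6 else 5  [with M=5]  = 5
J = 3·N + 2·K  [with N=5, K=-4]  = 7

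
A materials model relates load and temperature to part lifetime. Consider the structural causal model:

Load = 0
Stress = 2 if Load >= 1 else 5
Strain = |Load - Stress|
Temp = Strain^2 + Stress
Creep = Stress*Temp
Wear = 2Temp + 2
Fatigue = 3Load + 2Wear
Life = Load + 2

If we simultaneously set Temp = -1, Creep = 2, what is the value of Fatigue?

Under do(Temp = -1, Creep = 2), each intervened variable's structural equation is replaced by its fixed value.
Wear = 2Temp + 2  [with Temp=-1]  = 0
Fatigue = 3Load + 2Wear  [with Load=0, Wear=0]  = 0

0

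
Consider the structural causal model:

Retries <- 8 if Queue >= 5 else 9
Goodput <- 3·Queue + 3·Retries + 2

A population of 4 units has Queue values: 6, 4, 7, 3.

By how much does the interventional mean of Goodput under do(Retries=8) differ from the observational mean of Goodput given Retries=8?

The intervention sets Retries=8 in all 4 units regardless of Queue. Recomputing Goodput per unit gives 44, 38, 47, 35; average 41.
Conditioning on Retries=8 selects the 2 unit(s) with Queue ∈ {6, 7}. Their Goodput values: 44, 47. Mean = 45.5.
Difference = 41 − 45.5 = -4.5.

-4.5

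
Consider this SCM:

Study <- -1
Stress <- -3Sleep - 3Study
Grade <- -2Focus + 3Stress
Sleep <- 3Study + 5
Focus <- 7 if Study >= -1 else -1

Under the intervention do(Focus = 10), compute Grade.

Intervening sets Focus = 10 and removes its equation (Focus <- 7 if Study >= -1 else -1).
Sleep = 3Study + 5  [with Study=-1]  = 2
Stress = -3Sleep - 3Study  [with Sleep=2, Study=-1]  = -3
Grade = -2Focus + 3Stress  [with Focus=10, Stress=-3]  = -29

-29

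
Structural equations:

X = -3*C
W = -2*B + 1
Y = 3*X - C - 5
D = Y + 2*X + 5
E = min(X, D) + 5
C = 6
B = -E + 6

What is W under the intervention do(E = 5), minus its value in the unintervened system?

Under do(E=5), the mechanism E = min(X, D) + 5 is discarded; E is fixed at 5.
B = -E + 6  [with E=5]  = 1
W = -2*B + 1  [with B=1]  = -1
Without intervention: X = -3*C  [with C=6]  = -18; Y = 3*X - C - 5  [with X=-18, C=6]  = -65; D = Y + 2*X + 5  [with Y=-65, X=-18]  = -96; E = min(X, D) + 5  [with X=-18, D=-96]  = -91; B = -E + 6  [with E=-91]  = 97; W = -2*B + 1  [with B=97]  = -193.
Change = -1 − (-193) = 192.

192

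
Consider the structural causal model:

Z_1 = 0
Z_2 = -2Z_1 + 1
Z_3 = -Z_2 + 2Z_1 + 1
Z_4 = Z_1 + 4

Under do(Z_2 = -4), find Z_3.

The intervention breaks the incoming arrows to Z_2: Z_2 = -2Z_1 + 1 no longer applies, and Z_2 = -4.
Z_3 = -Z_2 + 2Z_1 + 1  [with Z_2=-4, Z_1=0]  = 5

5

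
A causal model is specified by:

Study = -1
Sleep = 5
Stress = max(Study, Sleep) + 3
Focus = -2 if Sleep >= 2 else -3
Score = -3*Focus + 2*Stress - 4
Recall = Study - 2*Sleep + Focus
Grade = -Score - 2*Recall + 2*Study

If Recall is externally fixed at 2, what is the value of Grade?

-24

Intervening sets Recall = 2 and removes its equation (Recall = Study - 2*Sleep + Focus).
Stress = max(Study, Sleep) + 3  [with Study=-1, Sleep=5]  = 8
Focus = -2 if Sleep >= 2 else -3  [with Sleep=5]  = -2
Score = -3*Focus + 2*Stress - 4  [with Focus=-2, Stress=8]  = 18
Grade = -Score - 2*Recall + 2*Study  [with Score=18, Recall=2, Study=-1]  = -24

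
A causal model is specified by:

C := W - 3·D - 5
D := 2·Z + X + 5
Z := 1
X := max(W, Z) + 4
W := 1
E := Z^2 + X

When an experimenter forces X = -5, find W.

Under do(X=-5), the mechanism X := max(W, Z) + 4 is discarded; X is fixed at -5.
W is not downstream of the intervention, so its value is determined by the original equations.

1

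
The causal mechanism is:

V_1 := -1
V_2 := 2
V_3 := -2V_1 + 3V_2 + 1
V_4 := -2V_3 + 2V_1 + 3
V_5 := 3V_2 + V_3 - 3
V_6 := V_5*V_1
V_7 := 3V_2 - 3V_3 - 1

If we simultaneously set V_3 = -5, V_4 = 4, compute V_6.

Setting V_3 = -5, V_4 = 4 by intervention discards those variables' equations.
V_5 = 3V_2 + V_3 - 3  [with V_2=2, V_3=-5]  = -2
V_6 = V_5*V_1  [with V_5=-2, V_1=-1]  = 2

2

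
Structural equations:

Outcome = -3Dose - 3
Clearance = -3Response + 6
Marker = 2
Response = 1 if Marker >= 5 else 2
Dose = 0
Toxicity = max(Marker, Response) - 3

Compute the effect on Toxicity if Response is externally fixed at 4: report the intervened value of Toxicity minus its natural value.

2

The intervention breaks the incoming arrows to Response: Response = 1 if Marker >= 5 else 2 no longer applies, and Response = 4.
Toxicity = max(Marker, Response) - 3  [with Marker=2, Response=4]  = 1
Without intervention: Response = 1 if Marker >= 5 else 2  [with Marker=2]  = 2; Toxicity = max(Marker, Response) - 3  [with Marker=2, Response=2]  = -1.
Change = 1 − (-1) = 2.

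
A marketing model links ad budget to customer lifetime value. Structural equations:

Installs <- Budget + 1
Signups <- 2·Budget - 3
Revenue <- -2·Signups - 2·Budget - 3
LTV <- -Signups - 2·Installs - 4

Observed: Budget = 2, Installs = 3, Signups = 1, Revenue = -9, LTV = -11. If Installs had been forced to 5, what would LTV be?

do(Installs=5) replaces the equation Installs <- Budget + 1 with the constant Installs = 5.
Signups = 2·Budget - 3  [with Budget=2]  = 1
LTV = -Signups - 2·Installs - 4  [with Signups=1, Installs=5]  = -15

-15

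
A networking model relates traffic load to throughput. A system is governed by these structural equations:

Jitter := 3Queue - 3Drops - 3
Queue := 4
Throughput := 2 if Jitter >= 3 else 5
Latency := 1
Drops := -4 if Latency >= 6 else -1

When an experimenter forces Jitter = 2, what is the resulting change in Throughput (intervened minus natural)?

Intervening sets Jitter = 2 and removes its equation (Jitter := 3Queue - 3Drops - 3).
Throughput = 2 if Jitter >= 3 else 5  [with Jitter=2]  = 5
Without intervention: Drops = -4 if Latency >= 6 else -1  [with Latency=1]  = -1; Jitter = 3Queue - 3Drops - 3  [with Queue=4, Drops=-1]  = 12; Throughput = 2 if Jitter >= 3 else 5  [with Jitter=12]  = 2.
Change = 5 − 2 = 3.

3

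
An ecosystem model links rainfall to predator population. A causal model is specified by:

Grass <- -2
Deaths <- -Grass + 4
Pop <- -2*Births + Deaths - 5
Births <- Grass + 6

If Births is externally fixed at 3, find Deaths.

6

The intervention breaks the incoming arrows to Births: Births <- Grass + 6 no longer applies, and Births = 3.
Since Deaths is not a descendant of the intervened variable, it is unaffected.
Deaths = -Grass + 4  [with Grass=-2]  = 6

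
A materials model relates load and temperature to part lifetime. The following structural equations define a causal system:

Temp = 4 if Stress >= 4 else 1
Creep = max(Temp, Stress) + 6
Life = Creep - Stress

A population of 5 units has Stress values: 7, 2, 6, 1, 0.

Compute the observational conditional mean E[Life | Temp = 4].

6

Observing Temp=4 restricts to units where Temp's equation naturally yields 4: Stress ∈ {7, 6}. In that subpopulation Life = 6, 6, mean 6.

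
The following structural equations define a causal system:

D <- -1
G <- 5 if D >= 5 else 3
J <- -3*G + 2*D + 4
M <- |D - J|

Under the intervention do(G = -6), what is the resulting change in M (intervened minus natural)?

15

Under do(G=-6), the mechanism G <- 5 if D >= 5 else 3 is discarded; G is fixed at -6.
J = -3*G + 2*D + 4  [with G=-6, D=-1]  = 20
M = |D - J|  [with D=-1, J=20]  = 21
Without intervention: G = 5 if D >= 5 else 3  [with D=-1]  = 3; J = -3*G + 2*D + 4  [with G=3, D=-1]  = -7; M = |D - J|  [with D=-1, J=-7]  = 6.
Change = 21 − 6 = 15.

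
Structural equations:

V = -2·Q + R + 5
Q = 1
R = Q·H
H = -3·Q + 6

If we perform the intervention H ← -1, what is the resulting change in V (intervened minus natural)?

Under do(H=-1), the mechanism H = -3·Q + 6 is discarded; H is fixed at -1.
R = Q·H  [with Q=1, H=-1]  = -1
V = -2·Q + R + 5  [with Q=1, R=-1]  = 2
Without intervention: H = -3·Q + 6  [with Q=1]  = 3; R = Q·H  [with Q=1, H=3]  = 3; V = -2·Q + R + 5  [with Q=1, R=3]  = 6.
Change = 2 − 6 = -4.

-4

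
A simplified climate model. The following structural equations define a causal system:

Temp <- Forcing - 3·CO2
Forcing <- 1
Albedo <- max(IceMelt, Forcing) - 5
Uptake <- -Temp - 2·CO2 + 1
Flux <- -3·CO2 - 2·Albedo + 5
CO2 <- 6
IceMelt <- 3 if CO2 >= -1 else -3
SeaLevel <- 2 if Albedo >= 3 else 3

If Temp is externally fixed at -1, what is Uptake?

The intervention breaks the incoming arrows to Temp: Temp <- Forcing - 3·CO2 no longer applies, and Temp = -1.
Uptake = -Temp - 2·CO2 + 1  [with Temp=-1, CO2=6]  = -10

-10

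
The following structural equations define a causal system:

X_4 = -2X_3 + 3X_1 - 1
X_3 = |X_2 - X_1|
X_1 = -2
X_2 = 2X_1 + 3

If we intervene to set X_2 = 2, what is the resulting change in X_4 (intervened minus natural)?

-6

Under do(X_2=2), the mechanism X_2 = 2X_1 + 3 is discarded; X_2 is fixed at 2.
X_3 = |X_2 - X_1|  [with X_2=2, X_1=-2]  = 4
X_4 = -2X_3 + 3X_1 - 1  [with X_3=4, X_1=-2]  = -15
Without intervention: X_2 = 2X_1 + 3  [with X_1=-2]  = -1; X_3 = |X_2 - X_1|  [with X_2=-1, X_1=-2]  = 1; X_4 = -2X_3 + 3X_1 - 1  [with X_3=1, X_1=-2]  = -9.
Change = -15 − (-9) = -6.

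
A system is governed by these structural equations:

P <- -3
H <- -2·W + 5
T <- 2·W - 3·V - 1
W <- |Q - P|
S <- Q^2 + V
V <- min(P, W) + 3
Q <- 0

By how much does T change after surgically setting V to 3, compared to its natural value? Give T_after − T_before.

-9

The intervention breaks the incoming arrows to V: V <- min(P, W) + 3 no longer applies, and V = 3.
W = |Q - P|  [with Q=0, P=-3]  = 3
T = 2·W - 3·V - 1  [with W=3, V=3]  = -4
Without intervention: W = |Q - P|  [with Q=0, P=-3]  = 3; V = min(P, W) + 3  [with P=-3, W=3]  = 0; T = 2·W - 3·V - 1  [with W=3, V=0]  = 5.
Change = -4 − 5 = -9.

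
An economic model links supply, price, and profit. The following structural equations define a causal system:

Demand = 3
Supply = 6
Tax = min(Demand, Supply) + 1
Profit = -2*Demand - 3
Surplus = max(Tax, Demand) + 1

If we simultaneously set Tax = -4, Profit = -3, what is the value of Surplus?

Setting Tax = -4, Profit = -3 by intervention discards those variables' equations.
Surplus = max(Tax, Demand) + 1  [with Tax=-4, Demand=3]  = 4

4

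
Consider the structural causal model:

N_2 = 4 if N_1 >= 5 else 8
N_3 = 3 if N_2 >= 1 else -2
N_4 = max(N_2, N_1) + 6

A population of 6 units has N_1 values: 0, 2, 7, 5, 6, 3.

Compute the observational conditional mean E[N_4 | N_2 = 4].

Observing N_2=4 restricts to units where N_2's equation naturally yields 4: N_1 ∈ {7, 5, 6}. In that subpopulation N_4 = 13, 11, 12, mean 12.

12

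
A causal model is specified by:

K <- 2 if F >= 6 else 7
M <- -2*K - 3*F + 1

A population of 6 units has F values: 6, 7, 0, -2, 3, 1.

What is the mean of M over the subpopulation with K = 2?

E[M|K=2] averages over only the 2 units with K=2 (F = 6, 7): M = -21, -24, mean -22.5.

-22.5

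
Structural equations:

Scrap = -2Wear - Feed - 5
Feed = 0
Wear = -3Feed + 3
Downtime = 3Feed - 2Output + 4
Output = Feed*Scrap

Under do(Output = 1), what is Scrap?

Under do(Output=1), the mechanism Output = Feed*Scrap is discarded; Output is fixed at 1.
Since Scrap is not a descendant of the intervened variable, it is unaffected.
Wear = -3Feed + 3  [with Feed=0]  = 3
Scrap = -2Wear - Feed - 5  [with Wear=3, Feed=0]  = -11

-11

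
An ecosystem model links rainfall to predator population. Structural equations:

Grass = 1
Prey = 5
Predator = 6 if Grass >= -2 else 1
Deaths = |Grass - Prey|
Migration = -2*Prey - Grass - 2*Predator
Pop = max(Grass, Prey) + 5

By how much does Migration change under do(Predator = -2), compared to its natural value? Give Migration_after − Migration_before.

do(Predator=-2) replaces the equation Predator = 6 if Grass >= -2 else 1 with the constant Predator = -2.
Migration = -2*Prey - Grass - 2*Predator  [with Prey=5, Grass=1, Predator=-2]  = -7
Without intervention: Predator = 6 if Grass >= -2 else 1  [with Grass=1]  = 6; Migration = -2*Prey - Grass - 2*Predator  [with Prey=5, Grass=1, Predator=6]  = -23.
Change = -7 − (-23) = 16.

16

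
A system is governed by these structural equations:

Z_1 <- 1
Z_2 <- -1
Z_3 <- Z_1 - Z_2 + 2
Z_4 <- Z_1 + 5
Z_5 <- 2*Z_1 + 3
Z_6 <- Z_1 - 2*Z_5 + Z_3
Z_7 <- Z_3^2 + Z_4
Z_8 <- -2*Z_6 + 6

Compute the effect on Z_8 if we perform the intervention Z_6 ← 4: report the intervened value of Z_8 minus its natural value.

-18

Intervening sets Z_6 = 4 and removes its equation (Z_6 <- Z_1 - 2*Z_5 + Z_3).
Z_8 = -2*Z_6 + 6  [with Z_6=4]  = -2
Without intervention: Z_3 = Z_1 - Z_2 + 2  [with Z_1=1, Z_2=-1]  = 4; Z_5 = 2*Z_1 + 3  [with Z_1=1]  = 5; Z_6 = Z_1 - 2*Z_5 + Z_3  [with Z_1=1, Z_5=5, Z_3=4]  = -5; Z_8 = -2*Z_6 + 6  [with Z_6=-5]  = 16.
Change = -2 − 16 = -18.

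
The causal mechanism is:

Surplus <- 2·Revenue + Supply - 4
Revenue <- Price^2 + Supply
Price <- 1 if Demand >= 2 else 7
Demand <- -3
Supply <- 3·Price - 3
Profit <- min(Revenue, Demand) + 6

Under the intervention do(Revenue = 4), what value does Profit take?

Intervening sets Revenue = 4 and removes its equation (Revenue <- Price^2 + Supply).
Profit = min(Revenue, Demand) + 6  [with Revenue=4, Demand=-3]  = 3

3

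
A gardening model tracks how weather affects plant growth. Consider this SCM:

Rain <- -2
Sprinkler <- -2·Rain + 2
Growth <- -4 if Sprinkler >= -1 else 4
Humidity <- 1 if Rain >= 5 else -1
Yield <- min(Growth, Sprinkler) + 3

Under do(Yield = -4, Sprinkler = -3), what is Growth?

4

Setting Yield = -4, Sprinkler = -3 by intervention discards those variables' equations.
Growth = -4 if Sprinkler >= -1 else 4  [with Sprinkler=-3]  = 4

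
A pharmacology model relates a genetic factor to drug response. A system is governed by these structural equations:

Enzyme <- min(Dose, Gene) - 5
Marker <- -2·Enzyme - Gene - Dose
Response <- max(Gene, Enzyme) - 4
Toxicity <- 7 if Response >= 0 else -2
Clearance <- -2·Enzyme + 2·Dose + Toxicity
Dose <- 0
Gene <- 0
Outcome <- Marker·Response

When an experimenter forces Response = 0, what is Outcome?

0

do(Response=0) replaces the equation Response <- max(Gene, Enzyme) - 4 with the constant Response = 0.
Enzyme = min(Dose, Gene) - 5  [with Dose=0, Gene=0]  = -5
Marker = -2·Enzyme - Gene - Dose  [with Enzyme=-5, Gene=0, Dose=0]  = 10
Outcome = Marker·Response  [with Marker=10, Response=0]  = 0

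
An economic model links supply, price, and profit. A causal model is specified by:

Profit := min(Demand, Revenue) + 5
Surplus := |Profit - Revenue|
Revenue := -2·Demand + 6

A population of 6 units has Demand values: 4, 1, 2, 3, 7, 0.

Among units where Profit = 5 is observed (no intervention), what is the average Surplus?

3

Conditioning on Profit=5 selects the 2 unit(s) with Demand ∈ {3, 0}. Their Surplus values: 5, 1. Mean = 3.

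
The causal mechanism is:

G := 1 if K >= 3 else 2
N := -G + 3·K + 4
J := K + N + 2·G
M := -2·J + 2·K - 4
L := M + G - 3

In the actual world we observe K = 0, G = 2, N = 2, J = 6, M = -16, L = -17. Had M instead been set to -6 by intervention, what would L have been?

-7

The intervention breaks the incoming arrows to M: M := -2·J + 2·K - 4 no longer applies, and M = -6.
G = 1 if K >= 3 else 2  [with K=0]  = 2
L = M + G - 3  [with M=-6, G=2]  = -7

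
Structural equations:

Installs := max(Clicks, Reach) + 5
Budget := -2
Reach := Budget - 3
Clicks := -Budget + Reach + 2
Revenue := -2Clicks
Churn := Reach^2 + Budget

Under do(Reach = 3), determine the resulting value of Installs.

Under do(Reach=3), the mechanism Reach := Budget - 3 is discarded; Reach is fixed at 3.
Clicks = -Budget + Reach + 2  [with Budget=-2, Reach=3]  = 7
Installs = max(Clicks, Reach) + 5  [with Clicks=7, Reach=3]  = 12

12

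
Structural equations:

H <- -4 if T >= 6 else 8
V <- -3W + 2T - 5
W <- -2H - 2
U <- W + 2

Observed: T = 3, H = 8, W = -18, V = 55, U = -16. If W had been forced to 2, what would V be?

The intervention breaks the incoming arrows to W: W <- -2H - 2 no longer applies, and W = 2.
V = -3W + 2T - 5  [with W=2, T=3]  = -5

-5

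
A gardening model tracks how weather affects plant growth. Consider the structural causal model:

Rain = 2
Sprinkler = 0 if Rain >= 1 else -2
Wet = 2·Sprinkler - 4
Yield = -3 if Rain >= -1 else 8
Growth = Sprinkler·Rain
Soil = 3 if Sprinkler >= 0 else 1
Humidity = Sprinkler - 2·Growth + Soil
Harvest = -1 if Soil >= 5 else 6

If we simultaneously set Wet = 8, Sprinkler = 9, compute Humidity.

-24

The joint intervention fixes Wet = 8, Sprinkler = 9, removing each variable's own equation.
Soil = 3 if Sprinkler >= 0 else 1  [with Sprinkler=9]  = 3
Growth = Sprinkler·Rain  [with Sprinkler=9, Rain=2]  = 18
Humidity = Sprinkler - 2·Growth + Soil  [with Sprinkler=9, Growth=18, Soil=3]  = -24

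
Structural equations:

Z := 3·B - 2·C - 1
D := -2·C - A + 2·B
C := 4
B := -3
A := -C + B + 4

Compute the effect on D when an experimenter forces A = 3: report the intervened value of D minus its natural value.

-6

do(A=3) replaces the equation A := -C + B + 4 with the constant A = 3.
D = -2·C - A + 2·B  [with C=4, A=3, B=-3]  = -17
Without intervention: A = -C + B + 4  [with C=4, B=-3]  = -3; D = -2·C - A + 2·B  [with C=4, A=-3, B=-3]  = -11.
Change = -17 − (-11) = -6.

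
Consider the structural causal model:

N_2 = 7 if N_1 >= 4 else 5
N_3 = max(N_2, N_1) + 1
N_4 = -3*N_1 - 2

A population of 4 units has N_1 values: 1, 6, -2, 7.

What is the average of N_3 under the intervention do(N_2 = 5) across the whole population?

6.75

do(N_2=5) breaks N_2's dependence on N_1. With N_2=5 fixed, N_3 across the units is 6, 7, 6, 8, mean 6.75.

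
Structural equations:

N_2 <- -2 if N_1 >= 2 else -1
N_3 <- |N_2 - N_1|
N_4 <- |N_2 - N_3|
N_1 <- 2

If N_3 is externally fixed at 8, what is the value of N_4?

10

The intervention breaks the incoming arrows to N_3: N_3 <- |N_2 - N_1| no longer applies, and N_3 = 8.
N_2 = -2 if N_1 >= 2 else -1  [with N_1=2]  = -2
N_4 = |N_2 - N_3|  [with N_2=-2, N_3=8]  = 10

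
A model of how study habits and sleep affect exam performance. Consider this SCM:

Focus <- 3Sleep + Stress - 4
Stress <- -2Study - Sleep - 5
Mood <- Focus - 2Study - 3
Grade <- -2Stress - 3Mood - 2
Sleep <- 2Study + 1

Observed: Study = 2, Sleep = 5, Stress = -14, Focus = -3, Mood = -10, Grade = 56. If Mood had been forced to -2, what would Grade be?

The intervention breaks the incoming arrows to Mood: Mood <- Focus - 2Study - 3 no longer applies, and Mood = -2.
Sleep = 2Study + 1  [with Study=2]  = 5
Stress = -2Study - Sleep - 5  [with Study=2, Sleep=5]  = -14
Grade = -2Stress - 3Mood - 2  [with Stress=-14, Mood=-2]  = 32

32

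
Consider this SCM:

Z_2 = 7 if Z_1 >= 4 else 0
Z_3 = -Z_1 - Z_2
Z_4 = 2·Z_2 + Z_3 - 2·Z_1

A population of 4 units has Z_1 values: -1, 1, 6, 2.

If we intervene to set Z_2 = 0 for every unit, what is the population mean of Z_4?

-6

do(Z_2=0) breaks Z_2's dependence on Z_1. With Z_2=0 fixed, Z_4 across the units is 3, -3, -18, -6, mean -6.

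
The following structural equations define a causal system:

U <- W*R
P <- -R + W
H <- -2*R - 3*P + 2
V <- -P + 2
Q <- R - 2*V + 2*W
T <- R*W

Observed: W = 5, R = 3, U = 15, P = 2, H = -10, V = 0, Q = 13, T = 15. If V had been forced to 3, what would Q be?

7

Intervening sets V = 3 and removes its equation (V <- -P + 2).
Q = R - 2*V + 2*W  [with R=3, V=3, W=5]  = 7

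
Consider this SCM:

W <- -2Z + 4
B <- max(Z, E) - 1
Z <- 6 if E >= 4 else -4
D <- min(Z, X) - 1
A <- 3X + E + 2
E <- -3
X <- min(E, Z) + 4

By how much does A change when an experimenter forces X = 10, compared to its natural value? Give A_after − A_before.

The intervention breaks the incoming arrows to X: X <- min(E, Z) + 4 no longer applies, and X = 10.
A = 3X + E + 2  [with X=10, E=-3]  = 29
Without intervention: Z = 6 if E >= 4 else -4  [with E=-3]  = -4; X = min(E, Z) + 4  [with E=-3, Z=-4]  = 0; A = 3X + E + 2  [with X=0, E=-3]  = -1.
Change = 29 − (-1) = 30.

30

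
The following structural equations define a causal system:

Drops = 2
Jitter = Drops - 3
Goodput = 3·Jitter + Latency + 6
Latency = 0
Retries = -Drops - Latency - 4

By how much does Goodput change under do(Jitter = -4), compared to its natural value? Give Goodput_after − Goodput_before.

Intervening sets Jitter = -4 and removes its equation (Jitter = Drops - 3).
Goodput = 3·Jitter + Latency + 6  [with Jitter=-4, Latency=0]  = -6
Without intervention: Jitter = Drops - 3  [with Drops=2]  = -1; Goodput = 3·Jitter + Latency + 6  [with Jitter=-1, Latency=0]  = 3.
Change = -6 − 3 = -9.

-9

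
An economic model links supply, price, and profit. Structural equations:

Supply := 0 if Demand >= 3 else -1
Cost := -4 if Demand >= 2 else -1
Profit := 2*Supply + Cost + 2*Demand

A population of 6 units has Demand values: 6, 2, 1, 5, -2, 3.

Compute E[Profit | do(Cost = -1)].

Under do(Cost=-1), Cost's equation is replaced by Cost=-1 for every unit. Per-unit Profit: 11, 1, -1, 9, -7, 5. Mean = 3.

3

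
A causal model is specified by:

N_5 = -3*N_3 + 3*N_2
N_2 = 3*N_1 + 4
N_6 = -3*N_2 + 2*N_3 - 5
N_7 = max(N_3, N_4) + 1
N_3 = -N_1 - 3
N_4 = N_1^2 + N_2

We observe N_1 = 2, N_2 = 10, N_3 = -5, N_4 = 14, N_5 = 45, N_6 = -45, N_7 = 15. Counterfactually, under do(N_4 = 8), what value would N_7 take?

9

The intervention breaks the incoming arrows to N_4: N_4 = N_1^2 + N_2 no longer applies, and N_4 = 8.
N_3 = -N_1 - 3  [with N_1=2]  = -5
N_7 = max(N_3, N_4) + 1  [with N_3=-5, N_4=8]  = 9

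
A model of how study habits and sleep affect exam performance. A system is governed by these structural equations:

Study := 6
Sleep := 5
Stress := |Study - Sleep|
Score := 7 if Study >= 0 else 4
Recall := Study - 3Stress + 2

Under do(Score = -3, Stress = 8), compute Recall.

The joint intervention fixes Score = -3, Stress = 8, removing each variable's own equation.
Recall = Study - 3Stress + 2  [with Study=6, Stress=8]  = -16

-16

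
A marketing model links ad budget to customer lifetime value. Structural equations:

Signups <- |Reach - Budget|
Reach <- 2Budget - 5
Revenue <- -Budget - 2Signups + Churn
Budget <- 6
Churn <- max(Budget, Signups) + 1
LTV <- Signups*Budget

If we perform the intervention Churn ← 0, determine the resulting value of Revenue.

Intervening sets Churn = 0 and removes its equation (Churn <- max(Budget, Signups) + 1).
Reach = 2Budget - 5  [with Budget=6]  = 7
Signups = |Reach - Budget|  [with Reach=7, Budget=6]  = 1
Revenue = -Budget - 2Signups + Churn  [with Budget=6, Signups=1, Churn=0]  = -8

-8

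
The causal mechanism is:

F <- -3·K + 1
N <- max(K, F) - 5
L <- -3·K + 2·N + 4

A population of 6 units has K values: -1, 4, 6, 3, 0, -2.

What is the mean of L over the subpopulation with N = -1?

-2.5

Conditioning on N=-1 selects the 2 unit(s) with K ∈ {-1, 4}. Their L values: 5, -10. Mean = -2.5.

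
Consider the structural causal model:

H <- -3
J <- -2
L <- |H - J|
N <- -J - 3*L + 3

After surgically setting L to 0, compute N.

The intervention breaks the incoming arrows to L: L <- |H - J| no longer applies, and L = 0.
N = -J - 3*L + 3  [with J=-2, L=0]  = 5

5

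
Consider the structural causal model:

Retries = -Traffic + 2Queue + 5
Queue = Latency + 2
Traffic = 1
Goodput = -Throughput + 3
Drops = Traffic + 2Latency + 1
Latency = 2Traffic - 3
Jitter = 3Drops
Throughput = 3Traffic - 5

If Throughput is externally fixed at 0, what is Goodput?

do(Throughput=0) replaces the equation Throughput = 3Traffic - 5 with the constant Throughput = 0.
Goodput = -Throughput + 3  [with Throughput=0]  = 3

3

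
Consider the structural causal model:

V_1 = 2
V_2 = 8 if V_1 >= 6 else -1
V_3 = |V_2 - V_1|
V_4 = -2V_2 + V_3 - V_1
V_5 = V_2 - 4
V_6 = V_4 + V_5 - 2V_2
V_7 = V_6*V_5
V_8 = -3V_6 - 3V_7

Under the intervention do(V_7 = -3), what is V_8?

do(V_7=-3) replaces the equation V_7 = V_6*V_5 with the constant V_7 = -3.
V_2 = 8 if V_1 >= 6 else -1  [with V_1=2]  = -1
V_3 = |V_2 - V_1|  [with V_2=-1, V_1=2]  = 3
V_4 = -2V_2 + V_3 - V_1  [with V_2=-1, V_3=3, V_1=2]  = 3
V_5 = V_2 - 4  [with V_2=-1]  = -5
V_6 = V_4 + V_5 - 2V_2  [with V_4=3, V_5=-5, V_2=-1]  = 0
V_8 = -3V_6 - 3V_7  [with V_6=0, V_7=-3]  = 9

9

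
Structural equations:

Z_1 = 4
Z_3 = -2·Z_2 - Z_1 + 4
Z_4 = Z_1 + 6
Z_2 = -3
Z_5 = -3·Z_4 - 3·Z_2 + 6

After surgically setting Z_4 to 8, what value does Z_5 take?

Intervening sets Z_4 = 8 and removes its equation (Z_4 = Z_1 + 6).
Z_5 = -3·Z_4 - 3·Z_2 + 6  [with Z_4=8, Z_2=-3]  = -9

-9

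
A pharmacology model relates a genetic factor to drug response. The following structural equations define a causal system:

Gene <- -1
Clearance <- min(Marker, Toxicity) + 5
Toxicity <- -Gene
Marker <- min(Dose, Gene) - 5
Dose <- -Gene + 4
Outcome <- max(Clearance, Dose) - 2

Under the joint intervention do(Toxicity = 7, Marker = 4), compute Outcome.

7

The joint intervention fixes Toxicity = 7, Marker = 4, removing each variable's own equation.
Dose = -Gene + 4  [with Gene=-1]  = 5
Clearance = min(Marker, Toxicity) + 5  [with Marker=4, Toxicity=7]  = 9
Outcome = max(Clearance, Dose) - 2  [with Clearance=9, Dose=5]  = 7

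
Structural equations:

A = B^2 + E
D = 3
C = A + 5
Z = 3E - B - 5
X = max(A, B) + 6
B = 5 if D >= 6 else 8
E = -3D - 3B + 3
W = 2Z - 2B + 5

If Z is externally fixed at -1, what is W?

Intervening sets Z = -1 and removes its equation (Z = 3E - B - 5).
B = 5 if D >= 6 else 8  [with D=3]  = 8
W = 2Z - 2B + 5  [with Z=-1, B=8]  = -13

-13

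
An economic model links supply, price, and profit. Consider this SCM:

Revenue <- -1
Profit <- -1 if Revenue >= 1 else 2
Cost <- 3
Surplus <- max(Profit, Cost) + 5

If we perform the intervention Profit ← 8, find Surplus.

13

The intervention breaks the incoming arrows to Profit: Profit <- -1 if Revenue >= 1 else 2 no longer applies, and Profit = 8.
Surplus = max(Profit, Cost) + 5  [with Profit=8, Cost=3]  = 13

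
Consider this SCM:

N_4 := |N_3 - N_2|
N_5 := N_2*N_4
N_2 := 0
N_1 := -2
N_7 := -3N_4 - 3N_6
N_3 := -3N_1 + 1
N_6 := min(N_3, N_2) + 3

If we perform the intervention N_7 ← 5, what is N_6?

3

Intervening sets N_7 = 5 and removes its equation (N_7 := -3N_4 - 3N_6).
Since N_6 is not a descendant of the intervened variable, it is unaffected.
N_3 = -3N_1 + 1  [with N_1=-2]  = 7
N_6 = min(N_3, N_2) + 3  [with N_3=7, N_2=0]  = 3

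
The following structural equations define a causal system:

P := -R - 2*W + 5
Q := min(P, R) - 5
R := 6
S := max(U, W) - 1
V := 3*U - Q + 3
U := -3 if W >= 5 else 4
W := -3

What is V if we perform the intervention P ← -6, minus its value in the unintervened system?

11

The intervention breaks the incoming arrows to P: P := -R - 2*W + 5 no longer applies, and P = -6.
Q = min(P, R) - 5  [with P=-6, R=6]  = -11
U = -3 if W >= 5 else 4  [with W=-3]  = 4
V = 3*U - Q + 3  [with U=4, Q=-11]  = 26
Without intervention: P = -R - 2*W + 5  [with R=6, W=-3]  = 5; Q = min(P, R) - 5  [with P=5, R=6]  = 0; U = -3 if W >= 5 else 4  [with W=-3]  = 4; V = 3*U - Q + 3  [with U=4, Q=0]  = 15.
Change = 26 − 15 = 11.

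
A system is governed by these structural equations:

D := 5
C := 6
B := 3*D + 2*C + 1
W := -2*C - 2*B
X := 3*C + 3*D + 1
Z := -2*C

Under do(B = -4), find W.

-4

The intervention breaks the incoming arrows to B: B := 3*D + 2*C + 1 no longer applies, and B = -4.
W = -2*C - 2*B  [with C=6, B=-4]  = -4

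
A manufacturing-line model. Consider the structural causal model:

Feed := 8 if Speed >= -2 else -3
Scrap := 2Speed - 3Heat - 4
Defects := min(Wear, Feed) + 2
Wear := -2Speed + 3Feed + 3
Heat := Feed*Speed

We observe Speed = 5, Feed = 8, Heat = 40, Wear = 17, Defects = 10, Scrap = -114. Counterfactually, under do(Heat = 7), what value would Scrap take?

-15

The intervention breaks the incoming arrows to Heat: Heat := Feed*Speed no longer applies, and Heat = 7.
Scrap = 2Speed - 3Heat - 4  [with Speed=5, Heat=7]  = -15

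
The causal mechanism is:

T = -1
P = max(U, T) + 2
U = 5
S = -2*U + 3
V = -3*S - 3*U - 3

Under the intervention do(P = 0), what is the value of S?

-7

The intervention breaks the incoming arrows to P: P = max(U, T) + 2 no longer applies, and P = 0.
S is not downstream of the intervention, so its value is determined by the original equations.
S = -2*U + 3  [with U=5]  = -7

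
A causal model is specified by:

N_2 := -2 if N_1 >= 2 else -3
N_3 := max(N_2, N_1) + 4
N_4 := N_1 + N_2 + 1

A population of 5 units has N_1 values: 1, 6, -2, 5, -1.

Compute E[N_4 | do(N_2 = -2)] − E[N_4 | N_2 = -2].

Under do(N_2=-2), N_2's equation is replaced by N_2=-2 for every unit. Per-unit N_4: 0, 5, -3, 4, -2. Mean = 0.8.
Conditioning on N_2=-2 selects the 2 unit(s) with N_1 ∈ {6, 5}. Their N_4 values: 5, 4. Mean = 4.5.
Difference = 0.8 − 4.5 = -3.7.

-3.7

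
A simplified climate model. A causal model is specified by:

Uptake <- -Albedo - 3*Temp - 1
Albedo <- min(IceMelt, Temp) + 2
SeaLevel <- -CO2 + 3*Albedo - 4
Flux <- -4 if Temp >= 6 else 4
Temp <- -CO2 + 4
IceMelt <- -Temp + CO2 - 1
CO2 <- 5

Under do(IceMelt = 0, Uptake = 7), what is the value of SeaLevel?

Setting IceMelt = 0, Uptake = 7 by intervention discards those variables' equations.
Temp = -CO2 + 4  [with CO2=5]  = -1
Albedo = min(IceMelt, Temp) + 2  [with IceMelt=0, Temp=-1]  = 1
SeaLevel = -CO2 + 3*Albedo - 4  [with CO2=5, Albedo=1]  = -6

-6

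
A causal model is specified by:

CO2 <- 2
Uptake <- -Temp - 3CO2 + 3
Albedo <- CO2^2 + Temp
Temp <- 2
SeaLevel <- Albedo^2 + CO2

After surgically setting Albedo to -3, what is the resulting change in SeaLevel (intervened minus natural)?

-27

The intervention breaks the incoming arrows to Albedo: Albedo <- CO2^2 + Temp no longer applies, and Albedo = -3.
SeaLevel = Albedo^2 + CO2  [with Albedo=-3, CO2=2]  = 11
Without intervention: Albedo = CO2^2 + Temp  [with CO2=2, Temp=2]  = 6; SeaLevel = Albedo^2 + CO2  [with Albedo=6, CO2=2]  = 38.
Change = 11 − 38 = -27.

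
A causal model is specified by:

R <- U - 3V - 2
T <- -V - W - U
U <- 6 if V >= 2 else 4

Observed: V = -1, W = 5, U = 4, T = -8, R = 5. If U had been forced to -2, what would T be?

The intervention breaks the incoming arrows to U: U <- 6 if V >= 2 else 4 no longer applies, and U = -2.
T = -V - W - U  [with V=-1, W=5, U=-2]  = -2

-2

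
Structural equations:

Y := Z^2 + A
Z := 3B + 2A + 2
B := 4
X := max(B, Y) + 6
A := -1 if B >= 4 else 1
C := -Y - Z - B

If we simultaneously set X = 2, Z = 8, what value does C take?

-75

Under do(X = 2, Z = 8), each intervened variable's structural equation is replaced by its fixed value.
A = -1 if B >= 4 else 1  [with B=4]  = -1
Y = Z^2 + A  [with Z=8, A=-1]  = 63
C = -Y - Z - B  [with Y=63, Z=8, B=4]  = -75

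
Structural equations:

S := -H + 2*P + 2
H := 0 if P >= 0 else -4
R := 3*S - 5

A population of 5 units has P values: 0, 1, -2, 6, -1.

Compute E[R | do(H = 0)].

5.8

do(H=0) breaks H's dependence on P. With H=0 fixed, R across the units is 1, 7, -11, 37, -5, mean 5.8.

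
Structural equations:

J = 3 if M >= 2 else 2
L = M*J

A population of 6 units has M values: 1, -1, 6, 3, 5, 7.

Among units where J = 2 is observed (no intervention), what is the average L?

0

Observing J=2 restricts to units where J's equation naturally yields 2: M ∈ {1, -1}. In that subpopulation L = 2, -2, mean 0.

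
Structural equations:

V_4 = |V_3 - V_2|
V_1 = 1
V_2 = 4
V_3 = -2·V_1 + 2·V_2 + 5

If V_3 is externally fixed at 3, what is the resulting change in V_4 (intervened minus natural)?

The intervention breaks the incoming arrows to V_3: V_3 = -2·V_1 + 2·V_2 + 5 no longer applies, and V_3 = 3.
V_4 = |V_3 - V_2|  [with V_3=3, V_2=4]  = 1
Without intervention: V_3 = -2·V_1 + 2·V_2 + 5  [with V_1=1, V_2=4]  = 11; V_4 = |V_3 - V_2|  [with V_3=11, V_2=4]  = 7.
Change = 1 − 7 = -6.

-6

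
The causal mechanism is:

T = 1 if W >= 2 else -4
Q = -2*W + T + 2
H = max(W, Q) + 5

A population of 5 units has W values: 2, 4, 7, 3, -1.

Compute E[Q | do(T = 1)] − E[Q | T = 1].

do(T=1) breaks T's dependence on W. With T=1 fixed, Q across the units is -1, -5, -11, -3, 5, mean -3.
E[Q|T=1] averages over only the 4 units with T=1 (W = 2, 4, 7, 3): Q = -1, -5, -11, -3, mean -5.
Difference = -3 − (-5) = 2.

2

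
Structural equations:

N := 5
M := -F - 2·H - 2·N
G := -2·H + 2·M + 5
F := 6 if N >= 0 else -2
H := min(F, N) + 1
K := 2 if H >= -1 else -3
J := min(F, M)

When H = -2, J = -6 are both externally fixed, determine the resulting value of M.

-12

Setting H = -2, J = -6 by intervention discards those variables' equations.
F = 6 if N >= 0 else -2  [with N=5]  = 6
M = -F - 2·H - 2·N  [with F=6, H=-2, N=5]  = -12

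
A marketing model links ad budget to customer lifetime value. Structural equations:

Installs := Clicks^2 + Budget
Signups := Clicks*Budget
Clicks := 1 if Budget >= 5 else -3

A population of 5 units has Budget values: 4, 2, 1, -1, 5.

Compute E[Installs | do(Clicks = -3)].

Under do(Clicks=-3), Clicks's equation is replaced by Clicks=-3 for every unit. Per-unit Installs: 13, 11, 10, 8, 14. Mean = 11.2.

11.2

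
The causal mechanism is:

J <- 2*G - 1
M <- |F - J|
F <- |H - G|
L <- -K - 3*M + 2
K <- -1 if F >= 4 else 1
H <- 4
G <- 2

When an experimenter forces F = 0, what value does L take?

-8

The intervention breaks the incoming arrows to F: F <- |H - G| no longer applies, and F = 0.
J = 2*G - 1  [with G=2]  = 3
M = |F - J|  [with F=0, J=3]  = 3
K = -1 if F >= 4 else 1  [with F=0]  = 1
L = -K - 3*M + 2  [with K=1, M=3]  = -8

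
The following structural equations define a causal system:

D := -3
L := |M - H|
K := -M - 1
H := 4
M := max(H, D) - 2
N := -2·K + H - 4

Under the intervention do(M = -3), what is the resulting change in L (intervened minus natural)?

5

The intervention breaks the incoming arrows to M: M := max(H, D) - 2 no longer applies, and M = -3.
L = |M - H|  [with M=-3, H=4]  = 7
Without intervention: M = max(H, D) - 2  [with H=4, D=-3]  = 2; L = |M - H|  [with M=2, H=4]  = 2.
Change = 7 − 2 = 5.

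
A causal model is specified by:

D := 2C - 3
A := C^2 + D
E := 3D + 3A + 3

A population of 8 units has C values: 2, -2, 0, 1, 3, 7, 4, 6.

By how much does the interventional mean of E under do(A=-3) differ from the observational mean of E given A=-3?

Every unit gets A=-3 under the intervention. E values become -3, -27, -15, -9, 3, 27, 9, 21; E[E|do(A=-3)] = 0.75.
Observing A=-3 restricts to units where A's equation naturally yields -3: C ∈ {-2, 0}. In that subpopulation E = -27, -15, mean -21.
Difference = 0.75 − (-21) = 21.75.

21.75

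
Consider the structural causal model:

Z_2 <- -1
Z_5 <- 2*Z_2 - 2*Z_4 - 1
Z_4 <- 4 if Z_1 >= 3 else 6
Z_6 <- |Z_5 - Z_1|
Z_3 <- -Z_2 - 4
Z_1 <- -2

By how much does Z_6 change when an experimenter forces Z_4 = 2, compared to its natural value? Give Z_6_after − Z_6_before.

-8

Under do(Z_4=2), the mechanism Z_4 <- 4 if Z_1 >= 3 else 6 is discarded; Z_4 is fixed at 2.
Z_5 = 2*Z_2 - 2*Z_4 - 1  [with Z_2=-1, Z_4=2]  = -7
Z_6 = |Z_5 - Z_1|  [with Z_5=-7, Z_1=-2]  = 5
Without intervention: Z_4 = 4 if Z_1 >= 3 else 6  [with Z_1=-2]  = 6; Z_5 = 2*Z_2 - 2*Z_4 - 1  [with Z_2=-1, Z_4=6]  = -15; Z_6 = |Z_5 - Z_1|  [with Z_5=-15, Z_1=-2]  = 13.
Change = 5 − 13 = -8.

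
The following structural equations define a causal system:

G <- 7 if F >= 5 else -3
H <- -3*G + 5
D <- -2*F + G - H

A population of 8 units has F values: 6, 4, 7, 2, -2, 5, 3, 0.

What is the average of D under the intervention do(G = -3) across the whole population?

-23.25

do(G=-3) breaks G's dependence on F. With G=-3 fixed, D across the units is -29, -25, -31, -21, -13, -27, -23, -17, mean -23.25.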